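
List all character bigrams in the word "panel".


Word: "panel" (length 5)
Number of bigrams = 5 - 2 + 1 = 4
  Position 0: "pa"
  Position 1: "an"
  Position 2: "ne"
  Position 3: "el"
Bigrams = "pa", "an", "ne", "el"


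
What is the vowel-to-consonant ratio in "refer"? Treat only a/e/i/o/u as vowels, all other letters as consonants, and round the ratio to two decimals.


Word: "refer"
Vowels (a,e,i,o,u): 2
Consonants: 3
Ratio = 2/3
= 0.67


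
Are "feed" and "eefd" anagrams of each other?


Word 1: "feed" → sorted: deef
Word 2: "eefd" → sorted: deef
Same letters? deef == deef
Anagram = Yes


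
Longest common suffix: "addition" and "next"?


Word 1: "addition"
Word 2: "next"
Comparing from end:
  Pos -1: 'n' != 't' (stop)
LCS = "" (length 0)


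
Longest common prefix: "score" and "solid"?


Word 1: "score"
Word 2: "solid"
Comparing from start:
  Pos 0: 's' == 's'
  Pos 1: 'c' != 'o' (stop)
LCP = "s" (length 1)


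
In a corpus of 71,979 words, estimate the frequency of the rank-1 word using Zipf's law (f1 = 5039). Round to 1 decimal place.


Zipf's law: f(r) = f(1) / r
f(1) = 5039
f(1) = 5039 / 1
= 5039.0 occurrences


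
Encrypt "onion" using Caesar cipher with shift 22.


Word: "onion"
Shift: 22
Each letter → (letter + shift) mod 26:
  'o' (14) + 22 = 10 → 'k'
  'n' (13) + 22 = 9 → 'j'
  'i' (8) + 22 = 4 → 'e'
  'o' (14) + 22 = 10 → 'k'
  'n' (13) + 22 = 9 → 'j'
Result = "kjekj"


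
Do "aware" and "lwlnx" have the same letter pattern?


Pattern of "aware": [0, 1, 0, 2, 3]
Pattern of "lwlnx": [0, 1, 0, 2, 3]
Patterns match
Same pattern = Yes


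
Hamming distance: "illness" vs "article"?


Comparing character by character (same length = 7):
  Pos 0: 'i' vs 'a' !=
  Pos 1: 'l' vs 'r' !=
  Pos 2: 'l' vs 't' !=
  Pos 3: 'n' vs 'i' !=
  Pos 4: 'e' vs 'c' !=
  Pos 5: 's' vs 'l' !=
  Pos 6: 's' vs 'e' !=
Hamming distance = 7


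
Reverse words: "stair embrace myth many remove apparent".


Original: "stair embrace myth many remove apparent"
Words (1..n): stair | embrace | myth | many | remove | apparent
Reversed (n..1): apparent | remove | many | myth | embrace | stair
Result = "apparent remove many myth embrace stair"


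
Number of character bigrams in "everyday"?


Word: "everyday" (length 8)
Number of 2-grams = length - 2 + 1 = 8 - 2 + 1
= 7


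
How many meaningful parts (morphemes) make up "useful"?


Word: "useful"
Morphemes: use / -ful
Each morpheme carries meaning
= 2 morphemes


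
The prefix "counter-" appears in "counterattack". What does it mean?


Prefix: counter-
Example: counterattack = counter- + attack
Meaning = against / opposite


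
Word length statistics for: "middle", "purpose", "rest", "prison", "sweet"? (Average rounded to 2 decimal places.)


Lengths: "middle"=6, "purpose"=7, "rest"=4, "prison"=6, "sweet"=5
Sum = 28, Count = 5
Average = 28/5 = 5.60
= avg=5.60, min=4, max=7


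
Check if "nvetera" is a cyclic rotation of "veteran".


Word: "veteran", Candidate: "nvetera"
Method: check if candidate is substring of word+word
"veteranveteran" contains "nvetera"? Yes
Is rotation = Yes


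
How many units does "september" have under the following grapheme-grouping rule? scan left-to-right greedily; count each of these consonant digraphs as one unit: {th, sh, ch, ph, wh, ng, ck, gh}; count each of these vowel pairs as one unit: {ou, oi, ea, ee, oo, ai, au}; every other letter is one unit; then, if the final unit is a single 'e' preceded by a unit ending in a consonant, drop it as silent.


Word: "september" (9 letters)
Left-to-right scan:
  (1) 's' (letter)
  (2) 'e' (letter)
  (3) 'p' (letter)
  (4) 't' (letter)
  (5) 'e' (letter)
  (6) 'm' (letter)
  (7) 'b' (letter)
  (8) 'e' (letter)
  (9) 'r' (letter)
Units from scan: 9
Sound units = 9 units


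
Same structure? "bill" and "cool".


Pattern of "bill": [0, 1, 2, 2]
Pattern of "cool": [0, 1, 1, 2]
Patterns do not match
Same pattern = No


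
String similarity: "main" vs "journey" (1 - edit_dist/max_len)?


Word 1: "main" (length 4)
Word 2: "journey" (length 7)
One optimal edit sequence:
  1. insert 'j'  (+1)
  2. substitute 'm' -> 'o'  (+1)
  3. substitute 'a' -> 'u'  (+1)
  4. substitute 'i' -> 'r'  (+1)
  5. keep 'n'
  6. insert 'e'  (+1)
  7. insert 'y'  (+1)
Edit distance = 6
Max length = max(4, 7) = 7
Similarity = 1 - 6/7
= 0.1429


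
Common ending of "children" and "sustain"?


Word 1: "children"
Word 2: "sustain"
Comparing from end:
  Pos -1: 'n' == 'n'
  Pos -2: 'e' != 'i' (stop)
LCS = "n" (length 1)


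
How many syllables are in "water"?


Word: "water"
Syllable breakdown: wa | ter
Counting: 2 parts
= 2 syllables


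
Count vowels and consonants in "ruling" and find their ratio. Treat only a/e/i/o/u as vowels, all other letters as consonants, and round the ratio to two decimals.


Word: "ruling"
Vowels (a,e,i,o,u): 2
Consonants: 4
Ratio = 2/4
= 0.50


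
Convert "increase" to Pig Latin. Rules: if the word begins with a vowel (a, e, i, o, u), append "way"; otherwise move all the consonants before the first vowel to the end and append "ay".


Word: "increase"
Starts with vowel → add 'way'
Pig Latin = "increaseway"


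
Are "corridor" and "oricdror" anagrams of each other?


Word 1: "corridor" → sorted: cdioorrr
Word 2: "oricdror" → sorted: cdioorrr
Same letters? cdioorrr == cdioorrr
Anagram = Yes


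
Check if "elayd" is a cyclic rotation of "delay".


Word: "delay", Candidate: "elayd"
Method: check if candidate is substring of word+word
"delaydelay" contains "elayd"? Yes
Is rotation = Yes


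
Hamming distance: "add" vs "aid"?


Comparing character by character (same length = 3):
  Pos 0: 'a' vs 'a' =
  Pos 1: 'd' vs 'i' !=
  Pos 2: 'd' vs 'd' =
Hamming distance = 1


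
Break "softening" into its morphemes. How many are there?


Word: "softening"
Morphemes: soft | -en | -ing
Each morpheme carries meaning
= 3 morphemes


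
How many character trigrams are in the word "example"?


Word: "example" (length 7)
Number of 3-grams = length - 3 + 1 = 7 - 3 + 1
= 5


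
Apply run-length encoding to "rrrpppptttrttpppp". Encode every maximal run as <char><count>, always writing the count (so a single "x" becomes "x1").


String: "rrrpppptttrttpppp"
Scanning for consecutive runs:
  'r' x 3
  'p' x 4
  't' x 3
  'r' x 1
  't' x 2
  'p' x 4
RLE = "r3p4t3r1t2p4"


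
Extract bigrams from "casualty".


Word: "casualty" (length 8)
Number of bigrams = 8 - 2 + 1 = 7
  Position 0: "ca"
  Position 1: "as"
  Position 2: "su"
  Position 3: "ua"
  Position 4: "al"
  Position 5: "lt"
  Position 6: "ty"
Bigrams = "ca", "as", "su", "ua", "al", "lt", "ty"


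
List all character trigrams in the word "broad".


Word: "broad" (length 5)
Number of trigrams = 5 - 3 + 1 = 3
  Position 0: "bro"
  Position 1: "roa"
  Position 2: "oad"
Trigrams = "bro", "roa", "oad"


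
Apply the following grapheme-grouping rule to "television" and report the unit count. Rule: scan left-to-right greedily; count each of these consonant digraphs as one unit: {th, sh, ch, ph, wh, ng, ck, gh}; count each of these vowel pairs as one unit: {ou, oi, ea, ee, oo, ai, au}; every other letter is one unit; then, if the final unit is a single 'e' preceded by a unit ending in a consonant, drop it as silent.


Word: "television" (10 letters)
Left-to-right scan:
  1. 't' (letter)
  2. 'e' (letter)
  3. 'l' (letter)
  4. 'e' (letter)
  5. 'v' (letter)
  6. 'i' (letter)
  7. 's' (letter)
  8. 'i' (letter)
  9. 'o' (letter)
  10. 'n' (letter)
Units from scan: 10
Sound units = 10 units


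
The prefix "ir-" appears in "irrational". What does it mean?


Prefix: ir-
Example: irrational (ir- + rational)
Meaning = not


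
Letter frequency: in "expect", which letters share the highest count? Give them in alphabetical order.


Word: "expect"
Letter counts:
  'c': 1
  'e': 2
  'p': 1
  't': 1
  'x': 1
Maximum count = 2
Most frequent = 'e' (2 times each)


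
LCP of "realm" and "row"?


Word 1: "realm"
Word 2: "row"
Comparing from start:
  Pos 0: 'r' == 'r'
  Pos 1: 'e' != 'o' (stop)
LCP = "r" (length 1)


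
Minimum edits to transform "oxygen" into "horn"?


Word 1: "oxygen" (length 6)
Word 2: "horn" (length 4)
One optimal edit sequence (insert/delete/substitute each cost 1):
  1. delete 'o'  (+1)
  2. delete 'x'  (+1)
  3. substitute 'y' -> 'h'  (+1)
  4. substitute 'g' -> 'o'  (+1)
  5. substitute 'e' -> 'r'  (+1)
  6. keep 'n'
Total edit operations: 5
Edit distance = 5


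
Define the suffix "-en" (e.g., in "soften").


Suffix: -en
Example: soften = soft + -en
Meaning = to make / become


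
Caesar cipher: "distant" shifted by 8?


Word: "distant"
Shift: 8
Each letter → (letter + shift) mod 26:
  'd' (3) + 8 = 11 → 'l'
  'i' (8) + 8 = 16 → 'q'
  's' (18) + 8 = 0 → 'a'
  't' (19) + 8 = 1 → 'b'
  'a' (0) + 8 = 8 → 'i'
  'n' (13) + 8 = 21 → 'v'
  't' (19) + 8 = 1 → 'b'
Result = "lqabivb"


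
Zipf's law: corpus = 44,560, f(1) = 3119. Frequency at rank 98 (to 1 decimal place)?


Zipf's law: f(r) = f(1) / r
f(1) = 3119
f(98) = 3119 / 98
= 31.8 occurrences


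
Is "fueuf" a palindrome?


Word: "fueuf"
Reversed: "fueuf"
Forward == Backward? fueuf == fueuf
Palindrome = Yes


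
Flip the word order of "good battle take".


Original: "good battle take"
Words (1..n): good | battle | take
Reversed (n..1): take | battle | good
Result = "take battle good"


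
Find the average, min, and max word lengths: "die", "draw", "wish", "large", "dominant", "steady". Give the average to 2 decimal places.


Lengths: "die"=3, "draw"=4, "wish"=4, "large"=5, "dominant"=8, "steady"=6
Sum = 30, Count = 6
Average = 30/6 = 5.00
= avg=5.00, min=3, max=8


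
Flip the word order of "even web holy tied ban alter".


Original: "even web holy tied ban alter"
Words (1..n): even | web | holy | tied | ban | alter
Reversed (n..1): alter | ban | tied | holy | web | even
Result = "alter ban tied holy web even"


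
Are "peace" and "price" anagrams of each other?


Word 1: "peace" → sorted: aceep
Word 2: "price" → sorted: ceipr
Same letters? aceep != ceipr
Anagram = No


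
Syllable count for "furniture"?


Word: "furniture"
Syllable breakdown: fur · ni · ture
Counting: 3 parts
= 3 syllables


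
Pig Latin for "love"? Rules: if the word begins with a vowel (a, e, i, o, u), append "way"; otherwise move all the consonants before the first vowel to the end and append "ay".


Word: "love"
Starts with consonant(s) → move to end, add 'ay'
Consonant cluster: "l"
Pig Latin = "ovelay"


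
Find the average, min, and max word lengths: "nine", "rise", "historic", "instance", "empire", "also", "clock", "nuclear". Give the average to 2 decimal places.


Lengths: "nine"=4, "rise"=4, "historic"=8, "instance"=8, "empire"=6, "also"=4, "clock"=5, "nuclear"=7
Sum = 46, Count = 8
Average = 46/8 = 5.75
= avg=5.75, min=4, max=8


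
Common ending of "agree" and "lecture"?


Word 1: "agree"
Word 2: "lecture"
Comparing from end:
  Pos -1: 'e' == 'e'
  Pos -2: 'e' != 'r' (stop)
LCS = "e" (length 1)


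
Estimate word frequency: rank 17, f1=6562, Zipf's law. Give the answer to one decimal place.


Zipf's law: f(r) = f(1) / r
f(1) = 6562
f(17) = 6562 / 17
= 386.0 occurrences


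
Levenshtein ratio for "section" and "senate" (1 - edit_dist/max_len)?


Word 1: "section" (length 7)
Word 2: "senate" (length 6)
One optimal edit sequence:
  1. keep 's'
  2. keep 'e'
  3. delete 'c'  (+1)
  4. substitute 't' -> 'n'  (+1)
  5. substitute 'i' -> 'a'  (+1)
  6. substitute 'o' -> 't'  (+1)
  7. substitute 'n' -> 'e'  (+1)
Edit distance = 5
Max length = max(7, 6) = 7
Similarity = 1 - 5/7
= 0.2857


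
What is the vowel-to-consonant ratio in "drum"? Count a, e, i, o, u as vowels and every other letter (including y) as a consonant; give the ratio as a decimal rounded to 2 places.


Word: "drum"
Vowels (a,e,i,o,u): 1
Consonants: 3
Ratio = 1/3
= 0.33


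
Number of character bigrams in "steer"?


Word: "steer" (length 5)
Number of 2-grams = length - 2 + 1 = 5 - 2 + 1
= 4


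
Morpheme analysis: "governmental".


Word: "governmental"
Morphemes: govern | -ment | -al
Each morpheme carries meaning
= 3 morphemes


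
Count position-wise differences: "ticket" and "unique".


Comparing character by character (same length = 6):
  Pos 0: 't' vs 'u' !=
  Pos 1: 'i' vs 'n' !=
  Pos 2: 'c' vs 'i' !=
  Pos 3: 'k' vs 'q' !=
  Pos 4: 'e' vs 'u' !=
  Pos 5: 't' vs 'e' !=
Hamming distance = 6


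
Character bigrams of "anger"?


Word: "anger" (length 5)
Number of bigrams = 5 - 2 + 1 = 4
  Position 0: "an"
  Position 1: "ng"
  Position 2: "ge"
  Position 3: "er"
Bigrams = "an", "ng", "ge", "er"


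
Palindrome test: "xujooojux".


Word: "xujooojux"
Reversed: "xujooojux"
Forward == Backward? xujooojux == xujooojux
Palindrome = Yes


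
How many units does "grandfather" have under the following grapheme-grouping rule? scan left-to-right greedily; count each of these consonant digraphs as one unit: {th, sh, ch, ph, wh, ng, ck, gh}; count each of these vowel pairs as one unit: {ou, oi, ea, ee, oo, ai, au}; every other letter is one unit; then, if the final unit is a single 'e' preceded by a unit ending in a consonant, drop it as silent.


Word: "grandfather" (11 letters)
Left-to-right scan:
  [1] 'g' (letter)
  [2] 'r' (letter)
  [3] 'a' (letter)
  [4] 'n' (letter)
  [5] 'd' (letter)
  [6] 'f' (letter)
  [7] 'a' (letter)
  [8] 'th' (digraph)
  [9] 'e' (letter)
  [10] 'r' (letter)
Units from scan: 10
Sound units = 10 units


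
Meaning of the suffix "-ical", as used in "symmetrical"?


Suffix: -ical
Example: symmetrical = symmetry + -ical, with a spelling change
Meaning = relating to


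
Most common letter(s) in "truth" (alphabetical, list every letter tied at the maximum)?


Word: "truth"
Letter counts:
  'h': 1
  'r': 1
  't': 2
  'u': 1
Maximum count = 2
Most frequent = 't' (2 times each)


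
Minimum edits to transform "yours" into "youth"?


Word 1: "yours" (length 5)
Word 2: "youth" (length 5)
One optimal edit sequence (insert/delete/substitute each cost 1):
  1. keep 'y'
  2. keep 'o'
  3. keep 'u'
  4. substitute 'r' -> 't'  (+1)
  5. substitute 's' -> 'h'  (+1)
Total edit operations: 2
Edit distance = 2


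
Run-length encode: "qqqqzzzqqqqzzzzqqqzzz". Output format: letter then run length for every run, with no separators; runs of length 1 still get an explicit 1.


String: "qqqqzzzqqqqzzzzqqqzzz"
Scanning for consecutive runs:
  'q' x 4
  'z' x 3
  'q' x 4
  'z' x 4
  'q' x 3
  'z' x 3
RLE = "q4z3q4z4q3z3"


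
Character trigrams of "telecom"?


Word: "telecom" (length 7)
Number of trigrams = 7 - 3 + 1 = 5
  Position 0: "tel"
  Position 1: "ele"
  Position 2: "lec"
  Position 3: "eco"
  Position 4: "com"
Trigrams = "tel", "ele", "lec", "eco", "com"


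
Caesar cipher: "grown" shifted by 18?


Word: "grown"
Shift: 18
Each letter → (letter + shift) mod 26:
  'g' (6) + 18 = 24 → 'y'
  'r' (17) + 18 = 9 → 'j'
  'o' (14) + 18 = 6 → 'g'
  'w' (22) + 18 = 14 → 'o'
  'n' (13) + 18 = 5 → 'f'
Result = "yjgof"


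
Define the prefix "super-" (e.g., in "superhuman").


Prefix: super-
Example: superhuman = super- + human
Meaning = above / beyond


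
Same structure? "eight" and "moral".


Pattern of "eight": [0, 1, 2, 3, 4]
Pattern of "moral": [0, 1, 2, 3, 4]
Patterns match
Same pattern = Yes


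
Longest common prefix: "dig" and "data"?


Word 1: "dig"
Word 2: "data"
Comparing from start:
  Pos 0: 'd' == 'd'
  Pos 1: 'i' != 'a' (stop)
LCP = "d" (length 1)


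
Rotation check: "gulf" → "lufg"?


Word: "gulf", Candidate: "lufg"
Method: check if candidate is substring of word+word
"gulfgulf" contains "lufg"? No
Is rotation = No


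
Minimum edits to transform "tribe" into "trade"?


Word 1: "tribe" (length 5)
Word 2: "trade" (length 5)
One optimal edit sequence (insert/delete/substitute each cost 1):
  1. keep 't'
  2. keep 'r'
  3. substitute 'i' -> 'a'  (+1)
  4. substitute 'b' -> 'd'  (+1)
  5. keep 'e'
Total edit operations: 2
Edit distance = 2


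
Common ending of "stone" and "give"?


Word 1: "stone"
Word 2: "give"
Comparing from end:
  Pos -1: 'e' == 'e'
  Pos -2: 'n' != 'v' (stop)
LCS = "e" (length 1)


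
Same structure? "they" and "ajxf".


Pattern of "they": [0, 1, 2, 3]
Pattern of "ajxf": [0, 1, 2, 3]
Patterns match
Same pattern = Yes


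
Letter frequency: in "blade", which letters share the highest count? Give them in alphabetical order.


Word: "blade"
Letter counts:
  'a': 1
  'b': 1
  'd': 1
  'e': 1
  'l': 1
Maximum count = 1
Most frequent = 'a', 'b', 'd', 'e', 'l' (1 time each)


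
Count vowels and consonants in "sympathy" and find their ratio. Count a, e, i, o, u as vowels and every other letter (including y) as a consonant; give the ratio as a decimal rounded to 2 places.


Word: "sympathy"
Vowels (a,e,i,o,u): 1
Consonants: 7
Ratio = 1/7
= 0.14


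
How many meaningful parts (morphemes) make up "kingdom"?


Word: "kingdom"
Morphemes: king + -dom
Each morpheme carries meaning
= 2 morphemes


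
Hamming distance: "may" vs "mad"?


Comparing character by character (same length = 3):
  Pos 0: 'm' vs 'm' =
  Pos 1: 'a' vs 'a' =
  Pos 2: 'y' vs 'd' !=
Hamming distance = 1


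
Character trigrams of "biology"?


Word: "biology" (length 7)
Number of trigrams = 7 - 3 + 1 = 5
  Position 0: "bio"
  Position 1: "iol"
  Position 2: "olo"
  Position 3: "log"
  Position 4: "ogy"
Trigrams = "bio", "iol", "olo", "log", "ogy"


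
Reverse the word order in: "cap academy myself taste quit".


Original: "cap academy myself taste quit"
Words (1..n): cap | academy | myself | taste | quit
Reversed (n..1): quit | taste | myself | academy | cap
Result = "quit taste myself academy cap"


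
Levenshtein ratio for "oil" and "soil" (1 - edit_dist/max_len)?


Word 1: "oil" (length 3)
Word 2: "soil" (length 4)
One optimal edit sequence:
  1. insert 's'  (+1)
  2. keep 'o'
  3. keep 'i'
  4. keep 'l'
Edit distance = 1
Max length = max(3, 4) = 4
Similarity = 1 - 1/4
= 0.7500


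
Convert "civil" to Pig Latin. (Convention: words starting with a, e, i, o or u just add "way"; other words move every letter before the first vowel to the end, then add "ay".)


Word: "civil"
Starts with consonant(s) → move to end, add 'ay'
Consonant cluster: "c"
Pig Latin = "ivilcay"


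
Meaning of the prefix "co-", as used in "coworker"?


Prefix: co-
Example: coworker = co- + worker
Meaning = together


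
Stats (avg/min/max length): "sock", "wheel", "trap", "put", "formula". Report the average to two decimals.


Lengths: "sock"=4, "wheel"=5, "trap"=4, "put"=3, "formula"=7
Sum = 23, Count = 5
Average = 23/5 = 4.60
= avg=4.60, min=3, max=7


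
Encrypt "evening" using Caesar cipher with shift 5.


Word: "evening"
Shift: 5
Each letter → (letter + shift) mod 26:
  'e' (4) + 5 = 9 → 'j'
  'v' (21) + 5 = 0 → 'a'
  'e' (4) + 5 = 9 → 'j'
  'n' (13) + 5 = 18 → 's'
  'i' (8) + 5 = 13 → 'n'
  'n' (13) + 5 = 18 → 's'
  'g' (6) + 5 = 11 → 'l'
Result = "jajsnsl"


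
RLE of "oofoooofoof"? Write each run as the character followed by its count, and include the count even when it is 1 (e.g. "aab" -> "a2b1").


String: "oofoooofoof"
Scanning for consecutive runs:
  'o' x 2
  'f' x 1
  'o' x 4
  'f' x 1
  'o' x 2
  'f' x 1
RLE = "o2f1o4f1o2f1"


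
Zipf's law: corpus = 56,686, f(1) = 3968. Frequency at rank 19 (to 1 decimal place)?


Zipf's law: f(r) = f(1) / r
f(1) = 3968
f(19) = 3968 / 19
= 208.8 occurrences


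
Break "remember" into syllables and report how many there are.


Word: "remember"
Syllable breakdown: re-mem-ber
Counting: 3 parts
= 3 syllables


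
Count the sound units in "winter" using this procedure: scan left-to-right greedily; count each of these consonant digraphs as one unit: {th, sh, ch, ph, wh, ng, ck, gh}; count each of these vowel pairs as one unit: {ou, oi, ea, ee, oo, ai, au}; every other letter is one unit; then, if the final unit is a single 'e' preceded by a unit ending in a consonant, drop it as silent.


Word: "winter" (6 letters)
Left-to-right scan:
  1. 'w' (letter)
  2. 'i' (letter)
  3. 'n' (letter)
  4. 't' (letter)
  5. 'e' (letter)
  6. 'r' (letter)
Units from scan: 6
Sound units = 6 units


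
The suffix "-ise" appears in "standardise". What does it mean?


Suffix: -ise
Example: standardise = standard + -ise
Meaning = to make


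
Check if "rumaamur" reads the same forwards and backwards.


Word: "rumaamur"
Reversed: "rumaamur"
Forward == Backward? rumaamur == rumaamur
Palindrome = Yes


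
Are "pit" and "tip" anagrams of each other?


Word 1: "pit" → sorted: ipt
Word 2: "tip" → sorted: ipt
Same letters? ipt == ipt
Anagram = Yes


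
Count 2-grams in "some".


Word: "some" (length 4)
Number of 2-grams = length - 2 + 1 = 4 - 2 + 1
= 3


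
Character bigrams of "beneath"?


Word: "beneath" (length 7)
Number of bigrams = 7 - 2 + 1 = 6
  Position 0: "be"
  Position 1: "en"
  Position 2: "ne"
  Position 3: "ea"
  Position 4: "at"
  Position 5: "th"
Bigrams = "be", "en", "ne", "ea", "at", "th"


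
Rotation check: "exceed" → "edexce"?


Word: "exceed", Candidate: "edexce"
Method: check if candidate is substring of word+word
"exceedexceed" contains "edexce"? Yes
Is rotation = Yes


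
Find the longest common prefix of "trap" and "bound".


Word 1: "trap"
Word 2: "bound"
Comparing from start:
  Pos 0: 't' != 'b' (stop)
LCP = "" (length 0)


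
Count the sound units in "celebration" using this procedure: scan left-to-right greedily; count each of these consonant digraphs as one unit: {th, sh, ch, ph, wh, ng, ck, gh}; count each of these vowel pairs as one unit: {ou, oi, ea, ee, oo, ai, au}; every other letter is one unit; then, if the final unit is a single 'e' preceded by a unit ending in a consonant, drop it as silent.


Word: "celebration" (11 letters)
Left-to-right scan:
  [1] 'c' (letter)
  [2] 'e' (letter)
  [3] 'l' (letter)
  [4] 'e' (letter)
  [5] 'b' (letter)
  [6] 'r' (letter)
  [7] 'a' (letter)
  [8] 't' (letter)
  [9] 'i' (letter)
  [10] 'o' (letter)
  [11] 'n' (letter)
Units from scan: 11
Sound units = 11 units


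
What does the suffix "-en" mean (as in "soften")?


Suffix: -en
Example: soften = soft + -en
Meaning = to make / become


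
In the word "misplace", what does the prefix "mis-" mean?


Prefix: mis-
As in: misplace -> mis- + place
Meaning = wrongly


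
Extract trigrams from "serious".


Word: "serious" (length 7)
Number of trigrams = 7 - 3 + 1 = 5
  Position 0: "ser"
  Position 1: "eri"
  Position 2: "rio"
  Position 3: "iou"
  Position 4: "ous"
Trigrams = "ser", "eri", "rio", "iou", "ous"


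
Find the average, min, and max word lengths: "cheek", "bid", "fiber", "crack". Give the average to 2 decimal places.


Lengths: "cheek"=5, "bid"=3, "fiber"=5, "crack"=5
Sum = 18, Count = 4
Average = 18/4 = 4.50
= avg=4.50, min=3, max=5


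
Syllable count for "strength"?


Word: "strength"
Syllable breakdown: strength
Counting: 1 part
= 1 syllable


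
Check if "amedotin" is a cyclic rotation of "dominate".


Word: "dominate", Candidate: "amedotin"
Method: check if candidate is substring of word+word
"dominatedominate" contains "amedotin"? No
Is rotation = No


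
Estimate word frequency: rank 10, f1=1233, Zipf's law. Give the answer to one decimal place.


Zipf's law: f(r) = f(1) / r
f(1) = 1233
f(10) = 1233 / 10
= 123.3 occurrences


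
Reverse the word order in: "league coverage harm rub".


Original: "league coverage harm rub"
Words (1..n): league | coverage | harm | rub
Reversed (n..1): rub | harm | coverage | league
Result = "rub harm coverage league"


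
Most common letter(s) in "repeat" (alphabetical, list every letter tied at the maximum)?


Word: "repeat"
Letter counts:
  'a': 1
  'e': 2
  'p': 1
  'r': 1
  't': 1
Maximum count = 2
Most frequent = 'e' (2 times each)


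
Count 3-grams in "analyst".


Word: "analyst" (length 7)
Number of 3-grams = length - 3 + 1 = 7 - 3 + 1
= 5


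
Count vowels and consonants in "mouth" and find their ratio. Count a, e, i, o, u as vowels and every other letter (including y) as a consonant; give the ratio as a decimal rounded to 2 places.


Word: "mouth"
Vowels (a,e,i,o,u): 2
Consonants: 3
Ratio = 2/3
= 0.67


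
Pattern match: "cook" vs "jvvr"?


Pattern of "cook": [0, 1, 1, 2]
Pattern of "jvvr": [0, 1, 1, 2]
Patterns match
Same pattern = Yes


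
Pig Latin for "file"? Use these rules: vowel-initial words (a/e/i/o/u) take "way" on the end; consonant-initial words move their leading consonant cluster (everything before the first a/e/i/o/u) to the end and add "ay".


Word: "file"
Starts with consonant(s) → move to end, add 'ay'
Consonant cluster: "f"
Pig Latin = "ilefay"


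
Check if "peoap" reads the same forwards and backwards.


Word: "peoap"
Reversed: "paoep"
Forward == Backward? peoap != paoep
Palindrome = No


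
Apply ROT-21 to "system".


Word: "system"
Shift: 21
Each letter → (letter + shift) mod 26:
  's' (18) + 21 = 13 → 'n'
  'y' (24) + 21 = 19 → 't'
  's' (18) + 21 = 13 → 'n'
  't' (19) + 21 = 14 → 'o'
  'e' (4) + 21 = 25 → 'z'
  'm' (12) + 21 = 7 → 'h'
Result = "ntnozh"


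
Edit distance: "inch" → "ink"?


Word 1: "inch" (length 4)
Word 2: "ink" (length 3)
One optimal edit sequence (insert/delete/substitute each cost 1):
  1. keep 'i'
  2. keep 'n'
  3. delete 'c'  (+1)
  4. substitute 'h' -> 'k'  (+1)
Total edit operations: 2
Edit distance = 2


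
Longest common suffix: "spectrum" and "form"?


Word 1: "spectrum"
Word 2: "form"
Comparing from end:
  Pos -1: 'm' == 'm'
  Pos -2: 'u' != 'r' (stop)
LCS = "m" (length 1)


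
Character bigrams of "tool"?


Word: "tool" (length 4)
Number of bigrams = 4 - 2 + 1 = 3
  Position 0: "to"
  Position 1: "oo"
  Position 2: "ol"
Bigrams = "to", "oo", "ol"


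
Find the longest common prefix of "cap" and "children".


Word 1: "cap"
Word 2: "children"
Comparing from start:
  Pos 0: 'c' == 'c'
  Pos 1: 'a' != 'h' (stop)
LCP = "c" (length 1)


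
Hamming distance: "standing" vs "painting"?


Comparing character by character (same length = 8):
  Pos 0: 's' vs 'p' !=
  Pos 1: 't' vs 'a' !=
  Pos 2: 'a' vs 'i' !=
  Pos 3: 'n' vs 'n' =
  Pos 4: 'd' vs 't' !=
  Pos 5: 'i' vs 'i' =
  Pos 6: 'n' vs 'n' =
  Pos 7: 'g' vs 'g' =
Hamming distance = 4


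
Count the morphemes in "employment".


Word: "employment"
Morphemes: employ + -ment
Each morpheme carries meaning
= 2 morphemes


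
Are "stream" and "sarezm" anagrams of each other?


Word 1: "stream" → sorted: aemrst
Word 2: "sarezm" → sorted: aemrsz
Same letters? aemrst != aemrsz
Anagram = No


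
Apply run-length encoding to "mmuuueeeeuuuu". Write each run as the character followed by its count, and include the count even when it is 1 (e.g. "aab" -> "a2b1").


String: "mmuuueeeeuuuu"
Scanning for consecutive runs:
  'm' x 2
  'u' x 3
  'e' x 4
  'u' x 4
RLE = "m2u3e4u4"


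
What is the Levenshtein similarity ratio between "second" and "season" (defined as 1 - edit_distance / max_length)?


Word 1: "second" (length 6)
Word 2: "season" (length 6)
One optimal edit sequence:
  1. keep 's'
  2. keep 'e'
  3. insert 'a'  (+1)
  4. substitute 'c' -> 's'  (+1)
  5. keep 'o'
  6. keep 'n'
  7. delete 'd'  (+1)
Edit distance = 3
Max length = max(6, 6) = 6
Similarity = 1 - 3/6
= 0.5000


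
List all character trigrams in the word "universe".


Word: "universe" (length 8)
Number of trigrams = 8 - 3 + 1 = 6
  Position 0: "uni"
  Position 1: "niv"
  Position 2: "ive"
  Position 3: "ver"
  Position 4: "ers"
  Position 5: "rse"
Trigrams = "uni", "niv", "ive", "ver", "ers", "rse"


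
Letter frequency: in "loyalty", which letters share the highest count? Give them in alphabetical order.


Word: "loyalty"
Letter counts:
  'a': 1
  'l': 2
  'o': 1
  't': 1
  'y': 2
Maximum count = 2
Most frequent = 'l', 'y' (2 times each)


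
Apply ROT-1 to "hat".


Word: "hat"
Shift: 1
Each letter → (letter + shift) mod 26:
  'h' (7) + 1 = 8 → 'i'
  'a' (0) + 1 = 1 → 'b'
  't' (19) + 1 = 20 → 'u'
Result = "ibu"


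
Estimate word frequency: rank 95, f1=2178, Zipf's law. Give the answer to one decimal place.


Zipf's law: f(r) = f(1) / r
f(1) = 2178
f(95) = 2178 / 95
= 22.9 occurrences


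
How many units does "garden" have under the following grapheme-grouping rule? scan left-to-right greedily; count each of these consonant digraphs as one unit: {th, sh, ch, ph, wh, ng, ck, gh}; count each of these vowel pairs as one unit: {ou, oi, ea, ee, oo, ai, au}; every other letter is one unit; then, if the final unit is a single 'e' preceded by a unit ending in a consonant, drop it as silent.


Word: "garden" (6 letters)
Left-to-right scan:
  1. 'g' (letter)
  2. 'a' (letter)
  3. 'r' (letter)
  4. 'd' (letter)
  5. 'e' (letter)
  6. 'n' (letter)
Units from scan: 6
Sound units = 6 units


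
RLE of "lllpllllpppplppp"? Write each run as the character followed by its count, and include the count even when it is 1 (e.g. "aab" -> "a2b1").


String: "lllpllllpppplppp"
Scanning for consecutive runs:
  'l' x 3
  'p' x 1
  'l' x 4
  'p' x 4
  'l' x 1
  'p' x 3
RLE = "l3p1l4p4l1p3"


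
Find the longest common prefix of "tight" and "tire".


Word 1: "tight"
Word 2: "tire"
Comparing from start:
  Pos 0: 't' == 't'
  Pos 1: 'i' == 'i'
  Pos 2: 'g' != 'r' (stop)
LCP = "ti" (length 2)


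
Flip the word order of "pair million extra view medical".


Original: "pair million extra view medical"
Words (1..n): pair | million | extra | view | medical
Reversed (n..1): medical | view | extra | million | pair
Result = "medical view extra million pair"


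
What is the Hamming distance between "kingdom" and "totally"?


Comparing character by character (same length = 7):
  Pos 0: 'k' vs 't' !=
  Pos 1: 'i' vs 'o' !=
  Pos 2: 'n' vs 't' !=
  Pos 3: 'g' vs 'a' !=
  Pos 4: 'd' vs 'l' !=
  Pos 5: 'o' vs 'l' !=
  Pos 6: 'm' vs 'y' !=
Hamming distance = 7


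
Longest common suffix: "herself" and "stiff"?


Word 1: "herself"
Word 2: "stiff"
Comparing from end:
  Pos -1: 'f' == 'f'
  Pos -2: 'l' != 'f' (stop)
LCS = "f" (length 1)


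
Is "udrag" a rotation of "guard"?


Word: "guard", Candidate: "udrag"
Method: check if candidate is substring of word+word
"guardguard" contains "udrag"? No
Is rotation = No


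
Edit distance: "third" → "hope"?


Word 1: "third" (length 5)
Word 2: "hope" (length 4)
One optimal edit sequence (insert/delete/substitute each cost 1):
  1. delete 't'  (+1)
  2. keep 'h'
  3. substitute 'i' -> 'o'  (+1)
  4. substitute 'r' -> 'p'  (+1)
  5. substitute 'd' -> 'e'  (+1)
Total edit operations: 4
Edit distance = 4


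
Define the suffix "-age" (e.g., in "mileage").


Suffix: -age
Example: mileage (mile + -age)
Meaning = result / collection


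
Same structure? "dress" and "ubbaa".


Pattern of "dress": [0, 1, 2, 3, 3]
Pattern of "ubbaa": [0, 1, 1, 2, 2]
Patterns do not match
Same pattern = No


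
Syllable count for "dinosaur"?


Word: "dinosaur"
Syllable breakdown: di | no | saur
Counting: 3 parts
= 3 syllables


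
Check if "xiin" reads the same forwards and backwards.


Word: "xiin"
Reversed: "niix"
Forward == Backward? xiin != niix
Palindrome = No


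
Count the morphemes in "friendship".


Word: "friendship"
Morphemes: friend / -ship
Each morpheme carries meaning
= 2 morphemes


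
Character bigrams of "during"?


Word: "during" (length 6)
Number of bigrams = 6 - 2 + 1 = 5
  Position 0: "du"
  Position 1: "ur"
  Position 2: "ri"
  Position 3: "in"
  Position 4: "ng"
Bigrams = "du", "ur", "ri", "in", "ng"


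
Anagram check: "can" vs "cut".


Word 1: "can" → sorted: acn
Word 2: "cut" → sorted: ctu
Same letters? acn != ctu
Anagram = No


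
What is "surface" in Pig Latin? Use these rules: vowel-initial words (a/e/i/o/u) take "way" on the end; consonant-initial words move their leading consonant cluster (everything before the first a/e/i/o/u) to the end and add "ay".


Word: "surface"
Starts with consonant(s) → move to end, add 'ay'
Consonant cluster: "s"
Pig Latin = "urfacesay"


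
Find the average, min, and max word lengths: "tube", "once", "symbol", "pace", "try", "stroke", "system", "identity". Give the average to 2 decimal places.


Lengths: "tube"=4, "once"=4, "symbol"=6, "pace"=4, "try"=3, "stroke"=6, "system"=6, "identity"=8
Sum = 41, Count = 8
Average = 41/8 = 5.13
= avg=5.13, min=3, max=8


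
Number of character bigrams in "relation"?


Word: "relation" (length 8)
Number of 2-grams = length - 2 + 1 = 8 - 2 + 1
= 7


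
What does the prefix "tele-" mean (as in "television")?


Prefix: tele-
Example: television = tele- + vision
Meaning = distant


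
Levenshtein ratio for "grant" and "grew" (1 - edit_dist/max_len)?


Word 1: "grant" (length 5)
Word 2: "grew" (length 4)
One optimal edit sequence:
  1. keep 'g'
  2. keep 'r'
  3. delete 'a'  (+1)
  4. substitute 'n' -> 'e'  (+1)
  5. substitute 't' -> 'w'  (+1)
Edit distance = 3
Max length = max(5, 4) = 5
Similarity = 1 - 3/5
= 0.4000


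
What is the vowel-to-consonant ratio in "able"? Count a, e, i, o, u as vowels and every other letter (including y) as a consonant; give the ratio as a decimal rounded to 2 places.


Word: "able"
Vowels (a,e,i,o,u): 2
Consonants: 2
Ratio = 2/2
= 1.00


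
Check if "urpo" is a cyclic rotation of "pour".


Word: "pour", Candidate: "urpo"
Method: check if candidate is substring of word+word
"pourpour" contains "urpo"? Yes
Is rotation = Yes


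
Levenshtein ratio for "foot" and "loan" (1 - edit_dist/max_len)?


Word 1: "foot" (length 4)
Word 2: "loan" (length 4)
One optimal edit sequence:
  1. substitute 'f' -> 'l'  (+1)
  2. keep 'o'
  3. substitute 'o' -> 'a'  (+1)
  4. substitute 't' -> 'n'  (+1)
Edit distance = 3
Max length = max(4, 4) = 4
Similarity = 1 - 3/4
= 0.2500


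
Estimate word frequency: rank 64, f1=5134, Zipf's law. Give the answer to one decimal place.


Zipf's law: f(r) = f(1) / r
f(1) = 5134
f(64) = 5134 / 64
= 80.2 occurrences


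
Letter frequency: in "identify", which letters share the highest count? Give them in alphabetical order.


Word: "identify"
Letter counts:
  'd': 1
  'e': 1
  'f': 1
  'i': 2
  'n': 1
  't': 1
  'y': 1
Maximum count = 2
Most frequent = 'i' (2 times each)


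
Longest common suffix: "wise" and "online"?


Word 1: "wise"
Word 2: "online"
Comparing from end:
  Pos -1: 'e' == 'e'
  Pos -2: 's' != 'n' (stop)
LCS = "e" (length 1)


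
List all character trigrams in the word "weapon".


Word: "weapon" (length 6)
Number of trigrams = 6 - 3 + 1 = 4
  Position 0: "wea"
  Position 1: "eap"
  Position 2: "apo"
  Position 3: "pon"
Trigrams = "wea", "eap", "apo", "pon"


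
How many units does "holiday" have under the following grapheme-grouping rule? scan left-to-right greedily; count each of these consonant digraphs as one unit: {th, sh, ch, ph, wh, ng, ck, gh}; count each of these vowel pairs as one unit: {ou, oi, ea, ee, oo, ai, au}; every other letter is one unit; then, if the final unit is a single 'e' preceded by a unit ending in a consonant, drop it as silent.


Word: "holiday" (7 letters)
Left-to-right scan:
  1. 'h' (letter)
  2. 'o' (letter)
  3. 'l' (letter)
  4. 'i' (letter)
  5. 'd' (letter)
  6. 'a' (letter)
  7. 'y' (letter)
Units from scan: 7
Sound units = 7 units


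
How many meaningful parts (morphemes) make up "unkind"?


Word: "unkind"
Morphemes: un- | kind
Each morpheme carries meaning
= 2 morphemes


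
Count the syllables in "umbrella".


Word: "umbrella"
Syllable breakdown: um · brel · la
Counting: 3 parts
= 3 syllables


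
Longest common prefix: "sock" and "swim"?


Word 1: "sock"
Word 2: "swim"
Comparing from start:
  Pos 0: 's' == 's'
  Pos 1: 'o' != 'w' (stop)
LCP = "s" (length 1)


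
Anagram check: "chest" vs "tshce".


Word 1: "chest" → sorted: cehst
Word 2: "tshce" → sorted: cehst
Same letters? cehst == cehst
Anagram = Yes


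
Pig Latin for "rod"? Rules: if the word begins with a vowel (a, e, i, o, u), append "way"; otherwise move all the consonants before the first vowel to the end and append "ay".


Word: "rod"
Starts with consonant(s) → move to end, add 'ay'
Consonant cluster: "r"
Pig Latin = "odray"


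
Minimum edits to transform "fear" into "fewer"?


Word 1: "fear" (length 4)
Word 2: "fewer" (length 5)
One optimal edit sequence (insert/delete/substitute each cost 1):
  1. keep 'f'
  2. keep 'e'
  3. insert 'w'  (+1)
  4. substitute 'a' -> 'e'  (+1)
  5. keep 'r'
Total edit operations: 2
Edit distance = 2


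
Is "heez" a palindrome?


Word: "heez"
Reversed: "zeeh"
Forward == Backward? heez != zeeh
Palindrome = No


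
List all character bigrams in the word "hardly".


Word: "hardly" (length 6)
Number of bigrams = 6 - 2 + 1 = 5
  Position 0: "ha"
  Position 1: "ar"
  Position 2: "rd"
  Position 3: "dl"
  Position 4: "ly"
Bigrams = "ha", "ar", "rd", "dl", "ly"


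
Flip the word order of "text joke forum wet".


Original: "text joke forum wet"
Words (1..n): text | joke | forum | wet
Reversed (n..1): wet | forum | joke | text
Result = "wet forum joke text"


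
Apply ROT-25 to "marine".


Word: "marine"
Shift: 25
Each letter → (letter + shift) mod 26:
  'm' (12) + 25 = 11 → 'l'
  'a' (0) + 25 = 25 → 'z'
  'r' (17) + 25 = 16 → 'q'
  'i' (8) + 25 = 7 → 'h'
  'n' (13) + 25 = 12 → 'm'
  'e' (4) + 25 = 3 → 'd'
Result = "lzqhmd"


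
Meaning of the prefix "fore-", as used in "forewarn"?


Prefix: fore-
Example: forewarn (fore- + warn)
Meaning = before


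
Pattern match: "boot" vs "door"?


Pattern of "boot": [0, 1, 1, 2]
Pattern of "door": [0, 1, 1, 2]
Patterns match
Same pattern = Yes


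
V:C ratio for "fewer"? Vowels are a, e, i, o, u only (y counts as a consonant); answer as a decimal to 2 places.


Word: "fewer"
Vowels (a,e,i,o,u): 2
Consonants: 3
Ratio = 2/3
= 0.67


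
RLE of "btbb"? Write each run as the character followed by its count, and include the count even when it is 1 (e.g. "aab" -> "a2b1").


String: "btbb"
Scanning for consecutive runs:
  'b' x 1
  't' x 1
  'b' x 2
RLE = "b1t1b2"


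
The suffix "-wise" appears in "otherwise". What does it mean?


Suffix: -wise
As in: otherwise -> other + -wise
Meaning = in the manner of


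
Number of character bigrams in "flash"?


Word: "flash" (length 5)
Number of 2-grams = length - 2 + 1 = 5 - 2 + 1
= 4


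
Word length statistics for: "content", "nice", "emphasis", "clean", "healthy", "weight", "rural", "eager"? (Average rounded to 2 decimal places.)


Lengths: "content"=7, "nice"=4, "emphasis"=8, "clean"=5, "healthy"=7, "weight"=6, "rural"=5, "eager"=5
Sum = 47, Count = 8
Average = 47/8 = 5.88
= avg=5.88, min=4, max=8


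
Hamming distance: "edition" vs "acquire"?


Comparing character by character (same length = 7):
  Pos 0: 'e' vs 'a' !=
  Pos 1: 'd' vs 'c' !=
  Pos 2: 'i' vs 'q' !=
  Pos 3: 't' vs 'u' !=
  Pos 4: 'i' vs 'i' =
  Pos 5: 'o' vs 'r' !=
  Pos 6: 'n' vs 'e' !=
Hamming distance = 6


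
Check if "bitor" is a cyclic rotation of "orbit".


Word: "orbit", Candidate: "bitor"
Method: check if candidate is substring of word+word
"orbitorbit" contains "bitor"? Yes
Is rotation = Yes


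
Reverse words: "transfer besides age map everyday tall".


Original: "transfer besides age map everyday tall"
Words (1..n): transfer | besides | age | map | everyday | tall
Reversed (n..1): tall | everyday | map | age | besides | transfer
Result = "tall everyday map age besides transfer"
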